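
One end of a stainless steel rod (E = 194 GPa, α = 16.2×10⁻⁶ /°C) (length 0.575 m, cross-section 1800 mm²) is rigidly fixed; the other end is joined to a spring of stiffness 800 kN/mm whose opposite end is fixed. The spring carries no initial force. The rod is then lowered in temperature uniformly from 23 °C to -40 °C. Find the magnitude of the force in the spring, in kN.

P ≈ 203 kN

The unrestrained thermal change is αΔT L = 16.2×10⁻⁶ × 63 × 575 = 0.5868 mm.
With a force P in the spring, the elastic change of the rod is PL/(AE) and that of the spring is P/k; compatibility requires their sum to equal δ_free.
P [ L/(AE) + 1/k ] = δ_free → P [ 575/(1800×194×10³) + 1/(800×10³) ] = 0.5868.
P = 0.5868 / 2.897×10⁻⁶ = 202600 N.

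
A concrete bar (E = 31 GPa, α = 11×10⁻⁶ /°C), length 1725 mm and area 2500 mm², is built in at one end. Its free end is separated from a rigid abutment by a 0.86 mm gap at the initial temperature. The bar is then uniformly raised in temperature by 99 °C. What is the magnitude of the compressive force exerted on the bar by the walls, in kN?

P ≈ 45.8 kN

If the wall were absent the bar would grow by αΔT L = 11×10⁻⁶ × 99 × 1725 = 1.879 mm.
The gap closes (δ_free > 0.86 mm) and the wall then resists a further 1.879 − 0.86 = 1.019 mm of expansion.
That suppressed elongation corresponds to σ = E·Δ/L = 31×10³ × 1.019/1725 = 18.3 MPa.
Force on the wall = σA = 18.3 × 2500 mm² = 45.76 kN.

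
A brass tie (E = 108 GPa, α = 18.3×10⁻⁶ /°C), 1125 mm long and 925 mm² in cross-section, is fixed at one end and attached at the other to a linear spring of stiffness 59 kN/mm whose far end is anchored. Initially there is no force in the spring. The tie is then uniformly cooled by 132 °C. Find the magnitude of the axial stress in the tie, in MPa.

The unrestrained thermal change is αΔT L = 18.3×10⁻⁶ × 132 × 1125 = 2.718 mm.
Let P be the tensile force in the spring. The tie extends elastically by PL/(AE) and the spring stretches by P/k; together these equal δ_free.
So P = δ_free / [L/(AE) + 1/k] = 2.718 / [ 1125/(925×108×10³) + 1/(59×10³) ].
P = 2.718 / 2.821×10⁻⁵ = 96330 N.
σ = P/A = 96330/925 = 104.1 MPa.

σ ≈ 104 MPa (tensile)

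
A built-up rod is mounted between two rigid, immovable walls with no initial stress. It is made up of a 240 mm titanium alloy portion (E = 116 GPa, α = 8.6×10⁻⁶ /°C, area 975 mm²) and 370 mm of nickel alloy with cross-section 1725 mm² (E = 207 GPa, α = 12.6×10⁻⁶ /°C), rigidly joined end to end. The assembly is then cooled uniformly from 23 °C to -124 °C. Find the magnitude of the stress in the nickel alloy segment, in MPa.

σ ≈ 181 MPa (tensile)

Free thermal contraction of the whole bar: Σ αᵢΔT Lᵢ = 8.6×10⁻⁶×147×240 + 12.6×10⁻⁶×147×370 = 0.9887 mm.
The walls prevent any net length change, so an axial force P (same in every segment) develops. Compatibility: P · Σ Lᵢ/(AᵢEᵢ) = δ_free.
The series flexibility is Σ Lᵢ/(AᵢEᵢ) = 240/(975×116×10³) + 370/(1725×207×10³) = 3.158×10⁻⁶ mm/N.
Hence P = δ_free / Σ(L/AE) = 0.9887/3.158×10⁻⁶ = 313.1 kN (tensile).
σ_{nickel alloy} = P / A = 313100 / 1725 = 181.5 MPa.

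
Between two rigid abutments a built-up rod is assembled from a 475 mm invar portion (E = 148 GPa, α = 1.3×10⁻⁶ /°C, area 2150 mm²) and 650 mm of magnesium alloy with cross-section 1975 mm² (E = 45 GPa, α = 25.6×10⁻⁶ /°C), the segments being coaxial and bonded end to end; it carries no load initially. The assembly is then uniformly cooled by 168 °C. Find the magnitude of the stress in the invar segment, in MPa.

Free thermal contraction of the whole bar: Σ αᵢΔT Lᵢ = 1.3×10⁻⁶×168×475 + 25.6×10⁻⁶×168×650 = 2.899 mm.
The walls prevent any net length change, so an axial force P (same in every segment) develops. Compatibility: P · Σ Lᵢ/(AᵢEᵢ) = δ_free.
Σ Lᵢ/(AᵢEᵢ) = 475/(2150×148×10³) + 650/(1975×45×10³) = 8.806×10⁻⁶ mm/N.
So P = 2.899 / 8.806×10⁻⁶ = 329.2 kN, tensile.
σ_{invar} = P / A = 329200 / 2150 = 153.1 MPa.

σ ≈ 153 MPa (tensile)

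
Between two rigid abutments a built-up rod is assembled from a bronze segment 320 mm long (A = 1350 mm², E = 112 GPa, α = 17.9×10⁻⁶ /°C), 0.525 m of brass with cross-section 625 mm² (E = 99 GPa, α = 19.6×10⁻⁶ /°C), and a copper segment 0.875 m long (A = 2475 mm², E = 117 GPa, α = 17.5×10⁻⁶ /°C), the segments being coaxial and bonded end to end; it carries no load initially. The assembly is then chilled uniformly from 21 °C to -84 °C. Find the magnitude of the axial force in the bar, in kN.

Free thermal contraction of the whole bar: Σ αᵢΔT Lᵢ = 17.9×10⁻⁶×105×320 + 19.6×10⁻⁶×105×525 + 17.5×10⁻⁶×105×875 = 3.29 mm.
Since the ends are fixed, an axial force P builds up, equal in every segment, with P · Σ Lᵢ/(AᵢEᵢ) = δ_free.
Σ Lᵢ/(AᵢEᵢ) = 320/(1350×112×10³) + 525/(625×99×10³) + 875/(2475×117×10³) = 1.362×10⁻⁵ mm/N.
Hence P = δ_free / Σ(L/AE) = 3.29/1.362×10⁻⁵ = 241.5 kN (tensile).

P ≈ 241 kN (tensile)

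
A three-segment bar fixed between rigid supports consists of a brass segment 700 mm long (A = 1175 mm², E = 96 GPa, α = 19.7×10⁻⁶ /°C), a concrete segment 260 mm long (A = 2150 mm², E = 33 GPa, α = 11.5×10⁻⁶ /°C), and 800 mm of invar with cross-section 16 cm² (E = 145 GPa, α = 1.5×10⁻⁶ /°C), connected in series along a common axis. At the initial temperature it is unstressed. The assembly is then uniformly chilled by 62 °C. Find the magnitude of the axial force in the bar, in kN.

P ≈ 83.7 kN (tensile)

Free thermal contraction of the whole bar: Σ αᵢΔT Lᵢ = 19.7×10⁻⁶×62×700 + 11.5×10⁻⁶×62×260 + 1.5×10⁻⁶×62×800 = 1.115 mm.
Since the ends are fixed, an axial force P builds up, equal in every segment, with P · Σ Lᵢ/(AᵢEᵢ) = δ_free.
Σ Lᵢ/(AᵢEᵢ) = 700/(1175×96×10³) + 260/(2150×33×10³) + 800/(1600×145×10³) = 1.332×10⁻⁵ mm/N.
P = 1.115 / 1.332×10⁻⁵ = 83700 N = 83.7 kN, tensile.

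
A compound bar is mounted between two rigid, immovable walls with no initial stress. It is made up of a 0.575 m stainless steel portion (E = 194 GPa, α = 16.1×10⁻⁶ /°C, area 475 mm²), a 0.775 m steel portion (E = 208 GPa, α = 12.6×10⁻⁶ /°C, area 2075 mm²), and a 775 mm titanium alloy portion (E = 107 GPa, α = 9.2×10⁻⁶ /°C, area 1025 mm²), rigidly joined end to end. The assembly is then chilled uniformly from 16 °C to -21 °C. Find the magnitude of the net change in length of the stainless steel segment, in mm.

With the walls removed the bar would change length by δ_free = Σ αᵢΔT Lᵢ = 16.1×10⁻⁶×37×575 + 12.6×10⁻⁶×37×775 + 9.2×10⁻⁶×37×775 = 0.9676 mm.
Since the ends are fixed, an axial force P builds up, equal in every segment, with P · Σ Lᵢ/(AᵢEᵢ) = δ_free.
Σ Lᵢ/(AᵢEᵢ) = 575/(475×194×10³) + 775/(2075×208×10³) + 775/(1025×107×10³) = 1.51×10⁻⁵ mm/N.
Hence P = δ_free / Σ(L/AE) = 0.9676/1.51×10⁻⁵ = 64.07 kN (tensile).
For the stainless steel segment, free thermal change = 16.1×10⁻⁶×37×575 = 0.3425 mm and elastic change from P = 64070×575/(475×194×10³) = 0.3998 mm; these oppose, so the net change is 0.0573 mm (segment lengthens).

|ΔL| ≈ 0.0573 mm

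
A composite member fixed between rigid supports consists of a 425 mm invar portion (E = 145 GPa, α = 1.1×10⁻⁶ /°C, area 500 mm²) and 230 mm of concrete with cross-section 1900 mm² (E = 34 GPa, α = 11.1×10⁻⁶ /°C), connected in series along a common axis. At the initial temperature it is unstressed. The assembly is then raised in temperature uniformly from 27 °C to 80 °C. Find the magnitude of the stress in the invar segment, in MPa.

σ ≈ 34 MPa (compressive)

If the supports were absent, the total length change would be Σ αᵢΔT Lᵢ = 1.1×10⁻⁶×53×425 + 11.1×10⁻⁶×53×230 = 0.1601 mm.
The rigid supports impose zero overall length change; the single axial force P common to all segments must satisfy P Σ Lᵢ/(AᵢEᵢ) = δ_free.
Σ Lᵢ/(AᵢEᵢ) = 425/(500×145×10³) + 230/(1900×34×10³) = 9.422×10⁻⁶ mm/N.
So P = 0.1601 / 9.422×10⁻⁶ = 16.99 kN, compressive.
σ_{invar} = P / A = 16990 / 500 = 33.98 MPa.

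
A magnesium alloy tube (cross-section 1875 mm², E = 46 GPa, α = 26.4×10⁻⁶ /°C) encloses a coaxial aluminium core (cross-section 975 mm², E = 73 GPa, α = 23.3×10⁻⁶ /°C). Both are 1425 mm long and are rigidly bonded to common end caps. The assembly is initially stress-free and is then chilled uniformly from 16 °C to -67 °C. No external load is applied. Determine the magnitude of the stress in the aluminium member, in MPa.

σ ≈ 10.3 MPa (compressive)

Both members must finish at the same length. With the larger α, the magnesium alloy tends to over-contract; the plates restrain it, putting the magnesium alloy in tension and the aluminium in compression. With no external load the two internal forces are equal and opposite, magnitude P.
Equating the net (thermal + elastic) strains gives |α₁ − α₂|·ΔT = P·[1/(A₁E₁) + 1/(A₂E₂)].
|α₁ − α₂|·ΔT = 3.1×10⁻⁶ × 83 = 0.0002573.
1/(A₁E₁) + 1/(A₂E₂) = 1/(1875×46×10³) + 1/(975×73×10³) = 2.564×10⁻⁸ N⁻¹.
So P = 0.0002573 / 2.564×10⁻⁸ = 10.03 kN.
σ_{aluminium} = P/A₂ = 10030/975 = 10.29 MPa, compressive.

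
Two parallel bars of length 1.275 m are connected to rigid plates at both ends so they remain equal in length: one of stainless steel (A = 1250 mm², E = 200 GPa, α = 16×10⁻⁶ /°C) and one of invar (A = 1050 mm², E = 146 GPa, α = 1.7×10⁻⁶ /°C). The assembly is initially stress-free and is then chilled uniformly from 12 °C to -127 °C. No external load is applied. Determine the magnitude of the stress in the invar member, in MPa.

Equilibrium of a rigid end plate with no external load gives equal and opposite internal forces ±P in the two members. Since α_{stainless steel} > α_{invar}, cooling drives the stainless steel into tension and the invar into compression.
Compatibility of the two members (thermal + elastic change equal): (α₁ − α₂)ΔT = P·[1/(A₁E₁) + 1/(A₂E₂)].
|α₁ − α₂|·ΔT = 14.3×10⁻⁶ × 139 = 0.001988.
1/(A₁E₁) + 1/(A₂E₂) = 1/(1250×200×10³) + 1/(1050×146×10³) = 1.052×10⁻⁸ N⁻¹.
P = 0.001988 / 1.052×10⁻⁸ = 188900 N = 188.9 kN.
σ_{invar} = P/A₂ = 188900/1050 = 179.9 MPa, compressive.

σ ≈ 180 MPa (compressive)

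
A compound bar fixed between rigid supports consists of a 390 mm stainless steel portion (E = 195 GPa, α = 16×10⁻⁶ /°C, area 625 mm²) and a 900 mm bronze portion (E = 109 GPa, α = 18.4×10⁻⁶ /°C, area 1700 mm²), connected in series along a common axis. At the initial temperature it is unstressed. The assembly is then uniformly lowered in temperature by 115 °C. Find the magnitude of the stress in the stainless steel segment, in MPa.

With the walls removed the bar would change length by δ_free = Σ αᵢΔT Lᵢ = 16×10⁻⁶×115×390 + 18.4×10⁻⁶×115×900 = 2.622 mm.
The rigid supports impose zero overall length change; the single axial force P common to all segments must satisfy P Σ Lᵢ/(AᵢEᵢ) = δ_free.
The series flexibility is Σ Lᵢ/(AᵢEᵢ) = 390/(625×195×10³) + 900/(1700×109×10³) = 8.057×10⁻⁶ mm/N.
P = 2.622 / 8.057×10⁻⁶ = 325400 N = 325.4 kN, tensile.
σ_{stainless steel} = P / A = 325400 / 625 = 520.7 MPa.

σ ≈ 521 MPa (tensile)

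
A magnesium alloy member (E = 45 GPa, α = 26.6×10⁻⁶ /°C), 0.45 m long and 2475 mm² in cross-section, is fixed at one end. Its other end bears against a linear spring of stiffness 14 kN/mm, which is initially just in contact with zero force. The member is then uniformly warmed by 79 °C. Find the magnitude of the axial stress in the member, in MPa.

σ ≈ 5.06 MPa (compressive)

The unrestrained thermal change is αΔT L = 26.6×10⁻⁶ × 79 × 450 = 0.9456 mm.
With a force P in the spring, the elastic change of the member is PL/(AE) and that of the spring is P/k; compatibility requires their sum to equal δ_free.
So P = δ_free / [L/(AE) + 1/k] = 0.9456 / [ 450/(2475×45×10³) + 1/(14×10³) ].
P = 0.9456 / 7.547×10⁻⁵ = 12530 N.
σ = P/A = 12530/2475 = 5.063 MPa.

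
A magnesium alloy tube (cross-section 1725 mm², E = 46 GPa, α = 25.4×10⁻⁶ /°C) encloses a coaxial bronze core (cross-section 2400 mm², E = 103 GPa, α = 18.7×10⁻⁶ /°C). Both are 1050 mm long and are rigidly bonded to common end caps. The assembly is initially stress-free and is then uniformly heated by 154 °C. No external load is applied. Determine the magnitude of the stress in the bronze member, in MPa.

The magnesium alloy has the larger α, so on heating it would change length more than the bronze if both were free. The rigid plates force a common final length, so the magnesium alloy is put into compression and the bronze into tension, with equal and opposite forces P (no external load).
Setting the final lengths equal and cancelling L: (α₁ − α₂)ΔT = P/(A₁E₁) + P/(A₂E₂).
|α₁ − α₂|·ΔT = 6.7×10⁻⁶ × 154 = 0.001032.
1/(A₁E₁) + 1/(A₂E₂) = 1/(1725×46×10³) + 1/(2400×103×10³) = 1.665×10⁻⁸ N⁻¹.
P = 0.001032 / 1.665×10⁻⁸ = 61980 N = 61.98 kN.
σ_{bronze} = P/A₂ = 61980/2400 = 25.82 MPa, tensile.

σ ≈ 25.8 MPa (tensile)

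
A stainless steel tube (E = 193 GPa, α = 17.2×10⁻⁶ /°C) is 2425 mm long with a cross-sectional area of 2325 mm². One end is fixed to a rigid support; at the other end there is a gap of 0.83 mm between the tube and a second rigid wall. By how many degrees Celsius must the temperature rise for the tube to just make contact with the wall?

Contact occurs when the free expansion equals the gap: αΔT L = 0.83 mm.
ΔT = 0.83 / (17.2×10⁻⁶ × 2425) = 19.9 °C.

ΔT ≈ 19.9 °C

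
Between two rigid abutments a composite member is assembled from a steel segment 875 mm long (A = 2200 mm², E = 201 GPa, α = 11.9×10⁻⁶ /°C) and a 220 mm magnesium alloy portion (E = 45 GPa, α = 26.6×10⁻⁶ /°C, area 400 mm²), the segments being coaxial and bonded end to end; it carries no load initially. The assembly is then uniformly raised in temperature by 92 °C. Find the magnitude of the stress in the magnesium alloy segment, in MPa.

σ ≈ 263 MPa (compressive)

If the supports were absent, the total length change would be Σ αᵢΔT Lᵢ = 11.9×10⁻⁶×92×875 + 26.6×10⁻⁶×92×220 = 1.496 mm.
The rigid supports impose zero overall length change; the single axial force P common to all segments must satisfy P Σ Lᵢ/(AᵢEᵢ) = δ_free.
The series flexibility is Σ Lᵢ/(AᵢEᵢ) = 875/(2200×201×10³) + 220/(400×45×10³) = 1.42×10⁻⁵ mm/N.
So P = 1.496 / 1.42×10⁻⁵ = 105.4 kN, compressive.
σ_{magnesium alloy} = P / A = 105400 / 400 = 263.4 MPa.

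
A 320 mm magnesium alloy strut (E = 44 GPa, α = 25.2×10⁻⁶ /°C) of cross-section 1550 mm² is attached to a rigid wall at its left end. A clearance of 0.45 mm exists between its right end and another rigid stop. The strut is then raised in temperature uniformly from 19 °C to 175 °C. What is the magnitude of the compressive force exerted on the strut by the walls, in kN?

P ≈ 172 kN

If the wall were absent the strut would grow by αΔT L = 25.2×10⁻⁶ × 156 × 320 = 1.258 mm.
The gap closes (δ_free > 0.45 mm) and the wall then resists a further 1.258 − 0.45 = 0.808 mm of expansion.
Compatibility: PL/(AE) = 0.808 mm, so σ = P/A = E × (0.808/320) = 111.1 MPa.
Force on the wall = σA = 111.1 × 1550 mm² = 172.2 kN.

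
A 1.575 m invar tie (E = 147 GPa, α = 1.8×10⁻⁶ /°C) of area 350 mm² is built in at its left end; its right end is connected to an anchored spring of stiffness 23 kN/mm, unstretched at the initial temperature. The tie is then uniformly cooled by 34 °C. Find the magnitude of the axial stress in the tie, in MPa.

Free thermal contraction: δ_free = αΔT L = 1.8×10⁻⁶ × 34 × 1575 = 0.09639 mm.
With a force P in the spring, the elastic change of the tie is PL/(AE) and that of the spring is P/k; compatibility requires their sum to equal δ_free.
P [ L/(AE) + 1/k ] = δ_free → P [ 1575/(350×147×10³) + 1/(23×10³) ] = 0.09639.
P = 0.09639 / 7.409×10⁻⁵ = 1301 N.
σ = P/A = 1301/350 = 3.717 MPa.

σ ≈ 3.72 MPa (tensile)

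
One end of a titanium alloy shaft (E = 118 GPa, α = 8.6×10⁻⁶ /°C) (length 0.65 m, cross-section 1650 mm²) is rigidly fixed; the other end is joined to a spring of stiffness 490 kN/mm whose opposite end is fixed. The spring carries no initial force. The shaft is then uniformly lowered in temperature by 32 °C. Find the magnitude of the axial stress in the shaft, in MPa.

If the spring were absent the shaft would shorten by αΔT L = 8.6×10⁻⁶ × 32 × 650 = 0.1789 mm.
With a force P in the spring, the elastic change of the shaft is PL/(AE) and that of the spring is P/k; compatibility requires their sum to equal δ_free.
P [ L/(AE) + 1/k ] = δ_free → P [ 650/(1650×118×10³) + 1/(490×10³) ] = 0.1789.
P = 0.1789 / 5.379×10⁻⁶ = 33250 N.
σ = P/A = 33250/1650 = 20.15 MPa.

σ ≈ 20.2 MPa (tensile)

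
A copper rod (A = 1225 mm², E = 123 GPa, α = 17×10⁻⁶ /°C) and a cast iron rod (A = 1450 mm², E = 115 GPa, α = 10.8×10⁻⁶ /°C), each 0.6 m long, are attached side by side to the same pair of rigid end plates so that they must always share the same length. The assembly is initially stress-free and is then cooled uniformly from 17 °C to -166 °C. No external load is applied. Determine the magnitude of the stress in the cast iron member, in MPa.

σ ≈ 61.9 MPa (compressive)

The copper has the larger α, so on cooling it would change length more than the cast iron if both were free. The rigid plates force a common final length, so the copper is put into tension and the cast iron into compression, with equal and opposite forces P (no external load).
Equating the net (thermal + elastic) strains gives |α₁ − α₂|·ΔT = P·[1/(A₁E₁) + 1/(A₂E₂)].
|α₁ − α₂|·ΔT = 6.2×10⁻⁶ × 183 = 0.001135.
1/(A₁E₁) + 1/(A₂E₂) = 1/(1225×123×10³) + 1/(1450×115×10³) = 1.263×10⁻⁸ N⁻¹.
P = 0.001135 / 1.263×10⁻⁸ = 89810 N = 89.81 kN.
σ_{cast iron} = P/A₂ = 89810/1450 = 61.94 MPa, compressive.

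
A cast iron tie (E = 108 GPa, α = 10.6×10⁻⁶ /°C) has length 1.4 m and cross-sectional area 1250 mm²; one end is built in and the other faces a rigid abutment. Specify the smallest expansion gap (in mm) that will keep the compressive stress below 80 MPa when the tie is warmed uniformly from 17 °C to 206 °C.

g ≈ 1.77 mm

With no wall the tie would lengthen by αΔT L = 10.6×10⁻⁶ × 189 × 1400 = 2.805 mm.
At the allowable stress the elastic shortening the wall may impose is σL/E = 80 × 1400 / (108×10³) = 1.037 mm.
So the gap has to take up the difference, g_min = δ_free − σL/E = 2.805 − 1.037 = 1.768 mm.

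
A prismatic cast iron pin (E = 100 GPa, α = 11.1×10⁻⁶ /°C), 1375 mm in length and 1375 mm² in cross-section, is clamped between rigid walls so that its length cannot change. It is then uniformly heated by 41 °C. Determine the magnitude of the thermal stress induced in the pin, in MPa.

σ ≈ 45.5 MPa (compressive)

The supports are rigid, so the total axial strain is zero. The restrained thermal strain is ε = αΔT = 11.1×10⁻⁶ × 41 = 455.1×10⁻⁶.
Hence σ = E·αΔT = 100×10³ × 455.1×10⁻⁶ = 45.51 MPa, compressive.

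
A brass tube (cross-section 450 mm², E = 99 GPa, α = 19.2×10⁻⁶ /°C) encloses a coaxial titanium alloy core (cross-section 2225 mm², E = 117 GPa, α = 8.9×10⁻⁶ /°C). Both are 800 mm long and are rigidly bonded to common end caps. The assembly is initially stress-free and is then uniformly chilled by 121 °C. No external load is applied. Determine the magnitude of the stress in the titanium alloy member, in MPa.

The brass has the larger α, so on cooling it would change length more than the titanium alloy if both were free. The rigid plates force a common final length, so the brass is put into tension and the titanium alloy into compression, with equal and opposite forces P (no external load).
Equating the net (thermal + elastic) strains gives |α₁ − α₂|·ΔT = P·[1/(A₁E₁) + 1/(A₂E₂)].
|α₁ − α₂|·ΔT = 10.3×10⁻⁶ × 121 = 0.001246.
1/(A₁E₁) + 1/(A₂E₂) = 1/(450×99×10³) + 1/(2225×117×10³) = 2.629×10⁻⁸ N⁻¹.
So P = 0.001246 / 2.629×10⁻⁸ = 47.41 kN.
σ_{titanium alloy} = P/A₂ = 47410/2225 = 21.31 MPa, compressive.

σ ≈ 21.3 MPa (compressive)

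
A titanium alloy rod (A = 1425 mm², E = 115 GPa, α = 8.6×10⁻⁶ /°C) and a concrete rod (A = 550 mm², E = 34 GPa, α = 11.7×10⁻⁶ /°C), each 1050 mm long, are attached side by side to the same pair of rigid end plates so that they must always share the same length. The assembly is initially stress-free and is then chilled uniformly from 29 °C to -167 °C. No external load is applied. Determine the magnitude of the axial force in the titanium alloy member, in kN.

P ≈ 10.2 kN (compressive in the titanium alloy)

Equilibrium of a rigid end plate with no external load gives equal and opposite internal forces ±P in the two members. Since α_{concrete} > α_{titanium alloy}, cooling drives the concrete into tension and the titanium alloy into compression.
Compatibility of the two members (thermal + elastic change equal): (α₁ − α₂)ΔT = P·[1/(A₁E₁) + 1/(A₂E₂)].
|α₁ − α₂|·ΔT = 3.1×10⁻⁶ × 196 = 0.0006076.
1/(A₁E₁) + 1/(A₂E₂) = 1/(1425×115×10³) + 1/(550×34×10³) = 5.958×10⁻⁸ N⁻¹.
So P = 0.0006076 / 5.958×10⁻⁸ = 10.2 kN.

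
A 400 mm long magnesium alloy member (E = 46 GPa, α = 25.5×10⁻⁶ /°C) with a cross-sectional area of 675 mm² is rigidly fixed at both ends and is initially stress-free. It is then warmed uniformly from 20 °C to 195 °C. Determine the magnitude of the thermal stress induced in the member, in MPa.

σ ≈ 205 MPa (compressive)

The supports are rigid, so the total axial strain is zero. The restrained thermal strain is ε = αΔT = 25.5×10⁻⁶ × 175 = 4462.5×10⁻⁶.
The stress required to suppress this strain is σ = Eε = 46×10³ × 4462.5×10⁻⁶ = 205.3 MPa, compressive since the member is trying to expand.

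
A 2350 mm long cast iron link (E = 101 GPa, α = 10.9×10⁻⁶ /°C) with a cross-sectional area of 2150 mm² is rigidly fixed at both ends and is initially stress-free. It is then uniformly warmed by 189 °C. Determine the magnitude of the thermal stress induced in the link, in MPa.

σ ≈ 208 MPa (compressive)

The supports are rigid, so the total axial strain is zero. The restrained thermal strain is ε = αΔT = 10.9×10⁻⁶ × 189 = 2060.1×10⁻⁶.
The stress required to suppress this strain is σ = Eε = 101×10³ × 2060.1×10⁻⁶ = 208.1 MPa, compressive since the link is trying to expand.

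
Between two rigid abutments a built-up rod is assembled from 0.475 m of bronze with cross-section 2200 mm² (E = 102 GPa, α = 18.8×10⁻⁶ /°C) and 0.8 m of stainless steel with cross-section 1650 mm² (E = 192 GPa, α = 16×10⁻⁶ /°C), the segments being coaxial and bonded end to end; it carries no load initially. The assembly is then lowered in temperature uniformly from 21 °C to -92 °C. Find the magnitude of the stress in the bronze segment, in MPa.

With the walls removed the bar would change length by δ_free = Σ αᵢΔT Lᵢ = 18.8×10⁻⁶×113×475 + 16×10⁻⁶×113×800 = 2.455 mm.
The rigid supports impose zero overall length change; the single axial force P common to all segments must satisfy P Σ Lᵢ/(AᵢEᵢ) = δ_free.
Σ Lᵢ/(AᵢEᵢ) = 475/(2200×102×10³) + 800/(1650×192×10³) = 4.642×10⁻⁶ mm/N.
P = 2.455 / 4.642×10⁻⁶ = 529000 N = 529 kN, tensile.
σ_{bronze} = P / A = 529000 / 2200 = 240.4 MPa.

σ ≈ 240 MPa (tensile)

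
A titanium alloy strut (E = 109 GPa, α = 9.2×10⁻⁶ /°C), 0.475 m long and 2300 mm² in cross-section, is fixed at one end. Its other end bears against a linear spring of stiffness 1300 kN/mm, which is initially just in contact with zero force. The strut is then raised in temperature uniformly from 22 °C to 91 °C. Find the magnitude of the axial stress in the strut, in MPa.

If the spring were absent the strut would lengthen by αΔT L = 9.2×10⁻⁶ × 69 × 475 = 0.3015 mm.
Let P be the compressive force at the spring. The strut shortens elastically by PL/(AE) and the spring compresses by P/k; together these equal δ_free.
So P = δ_free / [L/(AE) + 1/k] = 0.3015 / [ 475/(2300×109×10³) + 1/(1300×10³) ].
P = 0.3015 / 2.664×10⁻⁶ = 113200 N.
σ = P/A = 113200/2300 = 49.21 MPa.

σ ≈ 49.2 MPa (compressive)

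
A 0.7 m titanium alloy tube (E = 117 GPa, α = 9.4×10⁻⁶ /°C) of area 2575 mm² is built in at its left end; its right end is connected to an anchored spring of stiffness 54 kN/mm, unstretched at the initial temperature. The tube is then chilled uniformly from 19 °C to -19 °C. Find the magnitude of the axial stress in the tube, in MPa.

σ ≈ 4.66 MPa (tensile)

The unrestrained thermal change is αΔT L = 9.4×10⁻⁶ × 38 × 700 = 0.25 mm.
Let P be the tensile force in the spring. The tube extends elastically by PL/(AE) and the spring stretches by P/k; together these equal δ_free.
P [ L/(AE) + 1/k ] = δ_free → P [ 700/(2575×117×10³) + 1/(54×10³) ] = 0.25.
P = 0.25 / 2.084×10⁻⁵ = 12000 N.
σ = P/A = 12000/2575 = 4.659 MPa.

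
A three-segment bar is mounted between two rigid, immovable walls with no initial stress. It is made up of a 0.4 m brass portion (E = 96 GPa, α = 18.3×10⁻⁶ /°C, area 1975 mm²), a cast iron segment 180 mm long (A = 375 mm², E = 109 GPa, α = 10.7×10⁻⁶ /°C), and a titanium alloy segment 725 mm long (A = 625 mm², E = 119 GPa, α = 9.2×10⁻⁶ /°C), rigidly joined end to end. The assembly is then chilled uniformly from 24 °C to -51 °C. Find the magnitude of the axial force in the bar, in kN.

Free thermal contraction of the whole bar: Σ αᵢΔT Lᵢ = 18.3×10⁻⁶×75×400 + 10.7×10⁻⁶×75×180 + 9.2×10⁻⁶×75×725 = 1.194 mm.
The walls prevent any net length change, so an axial force P (same in every segment) develops. Compatibility: P · Σ Lᵢ/(AᵢEᵢ) = δ_free.
The series flexibility is Σ Lᵢ/(AᵢEᵢ) = 400/(1975×96×10³) + 180/(375×109×10³) + 725/(625×119×10³) = 1.626×10⁻⁵ mm/N.
Hence P = δ_free / Σ(L/AE) = 1.194/1.626×10⁻⁵ = 73.41 kN (tensile).

P ≈ 73.4 kN (tensile)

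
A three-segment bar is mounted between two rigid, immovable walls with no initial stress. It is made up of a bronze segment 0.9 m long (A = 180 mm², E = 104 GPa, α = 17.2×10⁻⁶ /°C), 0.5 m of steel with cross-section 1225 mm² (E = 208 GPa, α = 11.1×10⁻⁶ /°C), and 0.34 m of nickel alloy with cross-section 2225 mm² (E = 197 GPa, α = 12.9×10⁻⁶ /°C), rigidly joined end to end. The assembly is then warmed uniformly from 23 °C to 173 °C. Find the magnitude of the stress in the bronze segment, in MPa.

If the supports were absent, the total length change would be Σ αᵢΔT Lᵢ = 17.2×10⁻⁶×150×900 + 11.1×10⁻⁶×150×500 + 12.9×10⁻⁶×150×340 = 3.812 mm.
Since the ends are fixed, an axial force P builds up, equal in every segment, with P · Σ Lᵢ/(AᵢEᵢ) = δ_free.
Σ Lᵢ/(AᵢEᵢ) = 900/(180×104×10³) + 500/(1225×208×10³) + 340/(2225×197×10³) = 5.081×10⁻⁵ mm/N.
So P = 3.812 / 5.081×10⁻⁵ = 75.03 kN, compressive.
σ_{bronze} = P / A = 75030 / 180 = 416.8 MPa.

σ ≈ 417 MPa (compressive)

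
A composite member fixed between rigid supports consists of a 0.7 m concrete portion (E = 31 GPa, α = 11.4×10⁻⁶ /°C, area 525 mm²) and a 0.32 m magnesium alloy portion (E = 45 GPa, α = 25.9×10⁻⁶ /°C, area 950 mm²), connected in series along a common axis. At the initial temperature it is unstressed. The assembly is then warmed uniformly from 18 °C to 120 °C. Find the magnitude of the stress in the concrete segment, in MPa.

If the supports were absent, the total length change would be Σ αᵢΔT Lᵢ = 11.4×10⁻⁶×102×700 + 25.9×10⁻⁶×102×320 = 1.659 mm.
The rigid supports impose zero overall length change; the single axial force P common to all segments must satisfy P Σ Lᵢ/(AᵢEᵢ) = δ_free.
The series flexibility is Σ Lᵢ/(AᵢEᵢ) = 700/(525×31×10³) + 320/(950×45×10³) = 5.05×10⁻⁵ mm/N.
P = 1.659 / 5.05×10⁻⁵ = 32860 N = 32.86 kN, compressive.
σ_{concrete} = P / A = 32860 / 525 = 62.59 MPa.

σ ≈ 62.6 MPa (compressive)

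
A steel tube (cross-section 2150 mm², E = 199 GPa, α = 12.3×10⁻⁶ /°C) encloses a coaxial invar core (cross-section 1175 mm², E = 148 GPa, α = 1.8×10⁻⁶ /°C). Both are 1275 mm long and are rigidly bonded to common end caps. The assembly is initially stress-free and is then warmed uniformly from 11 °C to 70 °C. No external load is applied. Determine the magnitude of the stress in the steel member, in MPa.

σ ≈ 35.6 MPa (compressive)

Both members must finish at the same length. With the larger α, the steel tends to over-expand; the plates restrain it, putting the steel in compression and the invar in tension. With no external load the two internal forces are equal and opposite, magnitude P.
Compatibility of the two members (thermal + elastic change equal): (α₁ − α₂)ΔT = P·[1/(A₁E₁) + 1/(A₂E₂)].
|α₁ − α₂|·ΔT = 10.5×10⁻⁶ × 59 = 0.0006195.
1/(A₁E₁) + 1/(A₂E₂) = 1/(2150×199×10³) + 1/(1175×148×10³) = 8.088×10⁻⁹ N⁻¹.
So P = 0.0006195 / 8.088×10⁻⁹ = 76.6 kN.
σ_{steel} = P/A₁ = 76600/2150 = 35.63 MPa, compressive.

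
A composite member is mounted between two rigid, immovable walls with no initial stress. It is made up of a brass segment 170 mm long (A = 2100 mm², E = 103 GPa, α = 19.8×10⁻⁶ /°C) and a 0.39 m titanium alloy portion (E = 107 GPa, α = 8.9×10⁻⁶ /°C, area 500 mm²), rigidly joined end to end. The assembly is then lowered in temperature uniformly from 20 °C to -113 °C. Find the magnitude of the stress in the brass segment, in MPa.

Free thermal contraction of the whole bar: Σ αᵢΔT Lᵢ = 19.8×10⁻⁶×133×170 + 8.9×10⁻⁶×133×390 = 0.9093 mm.
The rigid supports impose zero overall length change; the single axial force P common to all segments must satisfy P Σ Lᵢ/(AᵢEᵢ) = δ_free.
The series flexibility is Σ Lᵢ/(AᵢEᵢ) = 170/(2100×103×10³) + 390/(500×107×10³) = 8.076×10⁻⁶ mm/N.
Hence P = δ_free / Σ(L/AE) = 0.9093/8.076×10⁻⁶ = 112.6 kN (tensile).
σ_{brass} = P / A = 112600 / 2100 = 53.62 MPa.

σ ≈ 53.6 MPa (tensile)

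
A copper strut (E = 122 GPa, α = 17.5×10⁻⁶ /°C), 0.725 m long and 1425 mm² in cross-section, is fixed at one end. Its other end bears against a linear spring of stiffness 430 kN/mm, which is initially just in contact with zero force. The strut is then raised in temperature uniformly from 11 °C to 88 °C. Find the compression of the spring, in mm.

δ ≈ 0.35 mm

The unrestrained thermal change is αΔT L = 17.5×10⁻⁶ × 77 × 725 = 0.9769 mm.
Let P be the compressive force at the spring. The strut shortens elastically by PL/(AE) and the spring compresses by P/k; together these equal δ_free.
So P = δ_free / [L/(AE) + 1/k] = 0.9769 / [ 725/(1425×122×10³) + 1/(430×10³) ].
P = 0.9769 / 6.496×10⁻⁶ = 150400 N.
Spring compression = P/k = 150400/(430×10³) = 0.3498 mm.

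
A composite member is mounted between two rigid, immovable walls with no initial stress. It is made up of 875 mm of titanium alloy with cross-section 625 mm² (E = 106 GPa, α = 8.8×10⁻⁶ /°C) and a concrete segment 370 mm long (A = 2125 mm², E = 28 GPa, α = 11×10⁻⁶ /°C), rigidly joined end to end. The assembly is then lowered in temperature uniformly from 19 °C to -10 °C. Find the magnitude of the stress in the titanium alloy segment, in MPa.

If the supports were absent, the total length change would be Σ αᵢΔT Lᵢ = 8.8×10⁻⁶×29×875 + 11×10⁻⁶×29×370 = 0.3413 mm.
Since the ends are fixed, an axial force P builds up, equal in every segment, with P · Σ Lᵢ/(AᵢEᵢ) = δ_free.
The series flexibility is Σ Lᵢ/(AᵢEᵢ) = 875/(625×106×10³) + 370/(2125×28×10³) = 1.943×10⁻⁵ mm/N.
So P = 0.3413 / 1.943×10⁻⁵ = 17.57 kN, tensile.
σ_{titanium alloy} = P / A = 17570 / 625 = 28.11 MPa.

σ ≈ 28.1 MPa (tensile)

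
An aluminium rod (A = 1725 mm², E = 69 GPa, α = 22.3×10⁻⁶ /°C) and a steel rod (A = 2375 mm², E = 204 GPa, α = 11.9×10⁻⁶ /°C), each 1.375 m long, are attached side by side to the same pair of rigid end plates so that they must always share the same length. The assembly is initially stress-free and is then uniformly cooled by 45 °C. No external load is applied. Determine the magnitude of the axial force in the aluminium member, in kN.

The aluminium has the larger α, so on cooling it would change length more than the steel if both were free. The rigid plates force a common final length, so the aluminium is put into tension and the steel into compression, with equal and opposite forces P (no external load).
Equating the net (thermal + elastic) strains gives |α₁ − α₂|·ΔT = P·[1/(A₁E₁) + 1/(A₂E₂)].
|α₁ − α₂|·ΔT = 10.4×10⁻⁶ × 45 = 0.000468.
1/(A₁E₁) + 1/(A₂E₂) = 1/(1725×69×10³) + 1/(2375×204×10³) = 1.047×10⁻⁸ N⁻¹.
P = 0.000468 / 1.047×10⁻⁸ = 44720 N = 44.72 kN.

P ≈ 44.7 kN (tensile in the aluminium)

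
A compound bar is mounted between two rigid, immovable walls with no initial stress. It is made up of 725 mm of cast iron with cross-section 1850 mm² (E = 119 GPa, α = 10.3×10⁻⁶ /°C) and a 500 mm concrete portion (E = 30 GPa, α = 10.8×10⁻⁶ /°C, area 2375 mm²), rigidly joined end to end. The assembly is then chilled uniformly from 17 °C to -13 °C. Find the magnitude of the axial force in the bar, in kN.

P ≈ 37.4 kN (tensile)

Free thermal contraction of the whole bar: Σ αᵢΔT Lᵢ = 10.3×10⁻⁶×30×725 + 10.8×10⁻⁶×30×500 = 0.386 mm.
Since the ends are fixed, an axial force P builds up, equal in every segment, with P · Σ Lᵢ/(AᵢEᵢ) = δ_free.
Σ Lᵢ/(AᵢEᵢ) = 725/(1850×119×10³) + 500/(2375×30×10³) = 1.031×10⁻⁵ mm/N.
P = 0.386 / 1.031×10⁻⁵ = 37440 N = 37.44 kN, tensile.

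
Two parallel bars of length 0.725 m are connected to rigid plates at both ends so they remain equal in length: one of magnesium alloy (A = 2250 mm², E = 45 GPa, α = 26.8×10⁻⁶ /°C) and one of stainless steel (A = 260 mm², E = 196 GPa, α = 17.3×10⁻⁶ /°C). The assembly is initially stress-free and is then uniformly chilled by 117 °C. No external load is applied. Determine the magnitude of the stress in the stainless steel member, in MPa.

Both members must finish at the same length. With the larger α, the magnesium alloy tends to over-contract; the plates restrain it, putting the magnesium alloy in tension and the stainless steel in compression. With no external load the two internal forces are equal and opposite, magnitude P.
Setting the final lengths equal and cancelling L: (α₁ − α₂)ΔT = P/(A₁E₁) + P/(A₂E₂).
|α₁ − α₂|·ΔT = 9.5×10⁻⁶ × 117 = 0.001111.
1/(A₁E₁) + 1/(A₂E₂) = 1/(2250×45×10³) + 1/(260×196×10³) = 2.95×10⁻⁸ N⁻¹.
So P = 0.001111 / 2.95×10⁻⁸ = 37.68 kN.
σ_{stainless steel} = P/A₂ = 37680/260 = 144.9 MPa, compressive.

σ ≈ 145 MPa (compressive)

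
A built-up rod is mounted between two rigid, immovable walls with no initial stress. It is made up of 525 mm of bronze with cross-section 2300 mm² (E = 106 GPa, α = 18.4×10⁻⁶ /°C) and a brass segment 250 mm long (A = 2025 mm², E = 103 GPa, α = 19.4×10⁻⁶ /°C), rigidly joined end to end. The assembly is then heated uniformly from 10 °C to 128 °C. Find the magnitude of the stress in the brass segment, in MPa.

σ ≈ 252 MPa (compressive)

Free thermal expansion of the whole bar: Σ αᵢΔT Lᵢ = 18.4×10⁻⁶×118×525 + 19.4×10⁻⁶×118×250 = 1.712 mm.
The walls prevent any net length change, so an axial force P (same in every segment) develops. Compatibility: P · Σ Lᵢ/(AᵢEᵢ) = δ_free.
Σ Lᵢ/(AᵢEᵢ) = 525/(2300×106×10³) + 250/(2025×103×10³) = 3.352×10⁻⁶ mm/N.
P = 1.712 / 3.352×10⁻⁶ = 510800 N = 510.8 kN, compressive.
σ_{brass} = P / A = 510800 / 2025 = 252.2 MPa.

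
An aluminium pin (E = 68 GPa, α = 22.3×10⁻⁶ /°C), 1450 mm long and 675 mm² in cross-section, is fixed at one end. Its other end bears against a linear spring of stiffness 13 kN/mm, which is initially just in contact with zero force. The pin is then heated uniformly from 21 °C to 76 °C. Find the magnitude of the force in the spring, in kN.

P ≈ 16.4 kN

If the spring were absent the pin would lengthen by αΔT L = 22.3×10⁻⁶ × 55 × 1450 = 1.778 mm.
Let P be the compressive force at the spring. The pin shortens elastically by PL/(AE) and the spring compresses by P/k; together these equal δ_free.
So P = δ_free / [L/(AE) + 1/k] = 1.778 / [ 1450/(675×68×10³) + 1/(13×10³) ].
P = 1.778 / 0.0001085 = 16390 N.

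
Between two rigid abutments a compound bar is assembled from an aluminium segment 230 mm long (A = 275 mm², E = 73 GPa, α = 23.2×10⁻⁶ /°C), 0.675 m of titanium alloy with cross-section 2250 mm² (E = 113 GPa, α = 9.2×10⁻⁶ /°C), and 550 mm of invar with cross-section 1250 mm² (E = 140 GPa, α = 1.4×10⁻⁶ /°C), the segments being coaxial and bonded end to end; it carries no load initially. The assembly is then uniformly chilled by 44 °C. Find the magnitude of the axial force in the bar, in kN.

If the supports were absent, the total length change would be Σ αᵢΔT Lᵢ = 23.2×10⁻⁶×44×230 + 9.2×10⁻⁶×44×675 + 1.4×10⁻⁶×44×550 = 0.5419 mm.
Since the ends are fixed, an axial force P builds up, equal in every segment, with P · Σ Lᵢ/(AᵢEᵢ) = δ_free.
Σ Lᵢ/(AᵢEᵢ) = 230/(275×73×10³) + 675/(2250×113×10³) + 550/(1250×140×10³) = 1.725×10⁻⁵ mm/N.
So P = 0.5419 / 1.725×10⁻⁵ = 31.41 kN, tensile.

P ≈ 31.4 kN (tensile)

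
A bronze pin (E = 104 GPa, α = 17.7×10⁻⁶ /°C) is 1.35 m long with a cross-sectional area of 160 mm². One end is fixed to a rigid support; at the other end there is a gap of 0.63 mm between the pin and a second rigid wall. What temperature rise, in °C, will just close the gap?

ΔT ≈ 26.4 °C

The gap closes when αΔT L = 0.63 mm, since the pin is still unstressed at that instant.
So ΔT = g/(αL) = 0.63/(17.7×10⁻⁶ × 1350) = 26.37 °C.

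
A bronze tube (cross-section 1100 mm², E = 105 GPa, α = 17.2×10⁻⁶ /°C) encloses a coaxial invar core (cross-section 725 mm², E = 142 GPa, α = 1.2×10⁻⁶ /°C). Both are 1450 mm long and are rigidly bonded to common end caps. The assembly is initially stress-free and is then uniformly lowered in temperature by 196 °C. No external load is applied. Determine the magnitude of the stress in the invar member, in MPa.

σ ≈ 235 MPa (compressive)

The bronze has the larger α, so on cooling it would change length more than the invar if both were free. The rigid plates force a common final length, so the bronze is put into tension and the invar into compression, with equal and opposite forces P (no external load).
Compatibility of the two members (thermal + elastic change equal): (α₁ − α₂)ΔT = P·[1/(A₁E₁) + 1/(A₂E₂)].
|α₁ − α₂|·ΔT = 16×10⁻⁶ × 196 = 0.003136.
1/(A₁E₁) + 1/(A₂E₂) = 1/(1100×105×10³) + 1/(725×142×10³) = 1.837×10⁻⁸ N⁻¹.
So P = 0.003136 / 1.837×10⁻⁸ = 170.7 kN.
σ_{invar} = P/A₂ = 170700/725 = 235.4 MPa, compressive.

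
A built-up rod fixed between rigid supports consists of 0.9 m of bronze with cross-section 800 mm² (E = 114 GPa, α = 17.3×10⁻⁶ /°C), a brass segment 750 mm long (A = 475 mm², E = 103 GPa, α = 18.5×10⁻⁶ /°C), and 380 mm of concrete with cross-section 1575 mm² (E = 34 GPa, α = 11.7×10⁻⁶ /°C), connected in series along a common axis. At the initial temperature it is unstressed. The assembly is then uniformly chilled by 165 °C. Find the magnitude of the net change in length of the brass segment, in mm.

Free thermal contraction of the whole bar: Σ αᵢΔT Lᵢ = 17.3×10⁻⁶×165×900 + 18.5×10⁻⁶×165×750 + 11.7×10⁻⁶×165×380 = 5.592 mm.
The walls prevent any net length change, so an axial force P (same in every segment) develops. Compatibility: P · Σ Lᵢ/(AᵢEᵢ) = δ_free.
The series flexibility is Σ Lᵢ/(AᵢEᵢ) = 900/(800×114×10³) + 750/(475×103×10³) + 380/(1575×34×10³) = 3.229×10⁻⁵ mm/N.
P = 5.592 / 3.229×10⁻⁵ = 173200 N = 173.2 kN, tensile.
For the brass segment, free thermal change = 18.5×10⁻⁶×165×750 = 2.289 mm and elastic change from P = 173200×750/(475×103×10³) = 2.654 mm; these oppose, so the net change is 0.365 mm (segment lengthens).

|ΔL| ≈ 0.365 mm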